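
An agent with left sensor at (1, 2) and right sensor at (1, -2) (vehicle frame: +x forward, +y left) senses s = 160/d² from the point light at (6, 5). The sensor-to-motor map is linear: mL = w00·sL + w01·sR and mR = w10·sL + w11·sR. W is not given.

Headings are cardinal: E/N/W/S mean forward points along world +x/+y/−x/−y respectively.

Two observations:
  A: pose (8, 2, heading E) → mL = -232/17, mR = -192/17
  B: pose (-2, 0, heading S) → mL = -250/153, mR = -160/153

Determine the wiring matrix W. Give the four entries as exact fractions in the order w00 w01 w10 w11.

-1 1/2 -1 1

obs A: pose=(8,2,E) → sL=16, sR=80/17, mL=-232/17, mR=-192/17
obs B: pose=(-2,0,S) → sL=20/9, sR=20/17, mL=-250/153, mR=-160/153
sensor matrix S = [[16, 80/17], [20/9, 20/17]]; det S = 1280/153
solve [mL_A; mL_B] = S·[w00; w01] and [mR_A; mR_B] = S·[w10; w11]:
  w00 = -1, w01 = 1/2, w10 = -1, w11 = 1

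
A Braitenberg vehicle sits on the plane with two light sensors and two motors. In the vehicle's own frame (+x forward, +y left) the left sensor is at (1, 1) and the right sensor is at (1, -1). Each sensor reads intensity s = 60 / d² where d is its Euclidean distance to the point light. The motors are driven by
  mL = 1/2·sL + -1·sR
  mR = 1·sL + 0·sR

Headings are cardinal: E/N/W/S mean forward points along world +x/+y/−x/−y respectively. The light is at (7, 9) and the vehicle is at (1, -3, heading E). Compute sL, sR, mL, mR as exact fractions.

left sensor world pos  = (2, -2); dL² = 146
right sensor world pos = (2, -4); dR² = 194
sL = 60/146 = 30/73
sR = 60/194 = 30/97
mL = 1/2·sL + -1·sR = -735/7081
mR = 1·sL + 0·sR = 30/73

30/73 30/97 -735/7081 30/73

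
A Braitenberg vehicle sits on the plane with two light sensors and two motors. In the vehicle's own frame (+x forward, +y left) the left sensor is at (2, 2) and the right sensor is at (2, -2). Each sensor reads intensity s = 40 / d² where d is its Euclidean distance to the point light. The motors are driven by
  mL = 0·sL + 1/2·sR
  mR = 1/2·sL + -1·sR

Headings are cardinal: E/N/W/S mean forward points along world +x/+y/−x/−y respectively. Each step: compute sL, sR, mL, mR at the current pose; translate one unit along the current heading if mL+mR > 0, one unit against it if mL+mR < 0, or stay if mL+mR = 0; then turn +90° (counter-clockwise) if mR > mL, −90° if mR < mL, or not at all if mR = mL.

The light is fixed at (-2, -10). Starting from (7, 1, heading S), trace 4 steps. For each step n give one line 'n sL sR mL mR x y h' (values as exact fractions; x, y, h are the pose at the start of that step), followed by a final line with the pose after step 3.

0 20/101 4/13 2/13 -274/1313 7 1 S
1 40/149 8/49 4/49 -212/7301 7 2 W
2 5/29 5/37 5/74 -105/2146 6 2 N
3 8/65 40/221 20/221 -132/1105 6 3 E
final 5 3 S

n=0: pose=(7,1,S); sL=20/101, sR=4/13; mL=2/13, mR=-274/1313; mL+mR=-72/1313 → advance -1; mR−mL=-476/1313 → turn -1·90°
n=1: pose=(7,2,W); sL=40/149, sR=8/49; mL=4/49, mR=-212/7301; mL+mR=384/7301 → advance +1; mR−mL=-808/7301 → turn -1·90°
n=2: pose=(6,2,N); sL=5/29, sR=5/37; mL=5/74, mR=-105/2146; mL+mR=20/1073 → advance +1; mR−mL=-125/1073 → turn -1·90°
n=3: pose=(6,3,E); sL=8/65, sR=40/221; mL=20/221, mR=-132/1105; mL+mR=-32/1105 → advance -1; mR−mL=-232/1105 → turn -1·90°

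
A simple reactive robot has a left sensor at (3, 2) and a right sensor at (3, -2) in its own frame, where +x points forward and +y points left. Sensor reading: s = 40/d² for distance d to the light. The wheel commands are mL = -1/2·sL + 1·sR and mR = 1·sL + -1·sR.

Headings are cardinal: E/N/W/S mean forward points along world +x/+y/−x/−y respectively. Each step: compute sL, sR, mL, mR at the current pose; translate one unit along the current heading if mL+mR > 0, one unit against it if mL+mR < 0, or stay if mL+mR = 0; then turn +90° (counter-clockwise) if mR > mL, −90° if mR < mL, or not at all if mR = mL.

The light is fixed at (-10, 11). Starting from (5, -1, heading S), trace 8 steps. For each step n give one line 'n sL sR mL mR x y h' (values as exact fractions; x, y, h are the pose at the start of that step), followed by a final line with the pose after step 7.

0 20/257 20/197 3170/50629 -1200/50629 5 -1 S
1 40/369 8/53 1892/19557 -832/19557 5 -2 W
2 10/61 10/89 165/5429 280/5429 4 -2 N
3 40/317 40/221 8260/70057 -3840/70057 4 -1 W
4 20/101 20/153 490/15453 1040/15453 3 -1 N
5 40/269 40/181 7140/48689 -3520/48689 3 0 W
6 10/41 2/13 17/533 48/533 2 0 N
7 8/45 8/29 244/1305 -128/1305 2 1 W
final 1 1 N

n=0: pose=(5,-1,S); sL=20/257, sR=20/197; mL=3170/50629, mR=-1200/50629; mL+mR=10/257 → advance +1; mR−mL=-4370/50629 → turn -1·90°
n=1: pose=(5,-2,W); sL=40/369, sR=8/53; mL=1892/19557, mR=-832/19557; mL+mR=20/369 → advance +1; mR−mL=-908/6519 → turn -1·90°
n=2: pose=(4,-2,N); sL=10/61, sR=10/89; mL=165/5429, mR=280/5429; mL+mR=5/61 → advance +1; mR−mL=115/5429 → turn +1·90°
n=3: pose=(4,-1,W); sL=40/317, sR=40/221; mL=8260/70057, mR=-3840/70057; mL+mR=20/317 → advance +1; mR−mL=-12100/70057 → turn -1·90°
n=4: pose=(3,-1,N); sL=20/101, sR=20/153; mL=490/15453, mR=1040/15453; mL+mR=10/101 → advance +1; mR−mL=550/15453 → turn +1·90°
n=5: pose=(3,0,W); sL=40/269, sR=40/181; mL=7140/48689, mR=-3520/48689; mL+mR=20/269 → advance +1; mR−mL=-10660/48689 → turn -1·90°
n=6: pose=(2,0,N); sL=10/41, sR=2/13; mL=17/533, mR=48/533; mL+mR=5/41 → advance +1; mR−mL=31/533 → turn +1·90°
n=7: pose=(2,1,W); sL=8/45, sR=8/29; mL=244/1305, mR=-128/1305; mL+mR=4/45 → advance +1; mR−mL=-124/435 → turn -1·90°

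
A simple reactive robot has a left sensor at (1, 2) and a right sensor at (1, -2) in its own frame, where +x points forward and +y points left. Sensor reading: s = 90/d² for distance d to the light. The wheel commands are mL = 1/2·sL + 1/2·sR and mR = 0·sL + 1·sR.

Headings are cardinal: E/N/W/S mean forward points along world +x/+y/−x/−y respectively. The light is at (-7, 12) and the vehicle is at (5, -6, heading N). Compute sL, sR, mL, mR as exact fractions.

left sensor world pos  = (3, -5); dL² = 389
right sensor world pos = (7, -5); dR² = 485
sL = 90/389 = 90/389
sR = 90/485 = 18/97
mL = 1/2·sL + 1/2·sR = 7866/37733
mR = 0·sL + 1·sR = 18/97

90/389 18/97 7866/37733 18/97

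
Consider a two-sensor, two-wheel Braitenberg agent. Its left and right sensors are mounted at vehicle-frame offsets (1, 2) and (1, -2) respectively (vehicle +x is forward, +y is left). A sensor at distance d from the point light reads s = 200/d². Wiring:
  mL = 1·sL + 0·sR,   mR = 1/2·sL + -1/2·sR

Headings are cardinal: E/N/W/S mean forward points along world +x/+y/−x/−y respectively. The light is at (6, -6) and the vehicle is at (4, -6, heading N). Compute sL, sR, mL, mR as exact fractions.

left sensor world pos  = (2, -5); dL² = 17
right sensor world pos = (6, -5); dR² = 1
sL = 200/17 = 200/17
sR = 200/1 = 200
mL = 1·sL + 0·sR = 200/17
mR = 1/2·sL + -1/2·sR = -1600/17

200/17 200 200/17 -1600/17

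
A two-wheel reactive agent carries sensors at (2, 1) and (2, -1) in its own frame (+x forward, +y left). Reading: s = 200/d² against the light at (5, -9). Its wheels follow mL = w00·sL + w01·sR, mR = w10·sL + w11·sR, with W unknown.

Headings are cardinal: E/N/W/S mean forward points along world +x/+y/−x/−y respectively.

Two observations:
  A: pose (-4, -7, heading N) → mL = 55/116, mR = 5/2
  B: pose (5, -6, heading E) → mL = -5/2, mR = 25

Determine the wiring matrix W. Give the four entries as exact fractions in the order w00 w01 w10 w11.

1 -1/2 0 1

obs A: pose=(-4,-7,N) → sL=50/29, sR=5/2, mL=55/116, mR=5/2
obs B: pose=(5,-6,E) → sL=10, sR=25, mL=-5/2, mR=25
sensor matrix S = [[50/29, 5/2], [10, 25]]; det S = 525/29
solve [mL_A; mL_B] = S·[w00; w01] and [mR_A; mR_B] = S·[w10; w11]:
  w00 = 1, w01 = -1/2, w10 = 0, w11 = 1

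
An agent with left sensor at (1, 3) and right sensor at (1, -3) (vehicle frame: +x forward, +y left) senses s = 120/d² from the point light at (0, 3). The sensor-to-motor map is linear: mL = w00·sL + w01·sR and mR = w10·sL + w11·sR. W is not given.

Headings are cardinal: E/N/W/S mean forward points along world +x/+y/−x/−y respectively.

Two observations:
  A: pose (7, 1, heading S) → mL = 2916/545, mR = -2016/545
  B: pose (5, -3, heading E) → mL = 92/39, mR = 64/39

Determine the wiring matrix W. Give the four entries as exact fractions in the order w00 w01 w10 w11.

1/2 1 1 -1

obs A: pose=(7,1,S) → sL=120/109, sR=24/5, mL=2916/545, mR=-2016/545
obs B: pose=(5,-3,E) → sL=8/3, sR=40/39, mL=92/39, mR=64/39
sensor matrix S = [[120/109, 24/5], [8/3, 40/39]]; det S = -82688/7085
solve [mL_A; mL_B] = S·[w00; w01] and [mR_A; mR_B] = S·[w10; w11]:
  w00 = 1/2, w01 = 1, w10 = 1, w11 = -1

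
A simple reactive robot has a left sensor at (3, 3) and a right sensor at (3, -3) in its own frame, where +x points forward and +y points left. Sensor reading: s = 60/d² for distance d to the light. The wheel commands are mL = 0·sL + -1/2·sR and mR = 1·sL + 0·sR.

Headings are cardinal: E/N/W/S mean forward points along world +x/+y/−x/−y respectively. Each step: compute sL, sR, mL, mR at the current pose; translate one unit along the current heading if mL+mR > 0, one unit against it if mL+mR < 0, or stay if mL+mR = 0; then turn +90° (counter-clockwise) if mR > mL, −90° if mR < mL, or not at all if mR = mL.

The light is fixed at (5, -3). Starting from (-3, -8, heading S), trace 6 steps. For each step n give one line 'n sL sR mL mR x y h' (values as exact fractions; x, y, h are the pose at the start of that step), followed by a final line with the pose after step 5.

0 60/89 12/37 -6/37 60/89 -3 -8 S
1 30/17 30/53 -15/53 30/17 -3 -9 E
2 60/109 12/5 -6/5 60/109 -2 -9 N
3 3/10 15/29 -15/58 3/10 -2 -10 W
4 12/25 60/221 -30/221 12/25 -3 -10 S
5 6/5 30/73 -15/73 6/5 -3 -11 E
final -2 -11 N

n=0: pose=(-3,-8,S); sL=60/89, sR=12/37; mL=-6/37, mR=60/89; mL+mR=1686/3293 → advance +1; mR−mL=2754/3293 → turn +1·90°
n=1: pose=(-3,-9,E); sL=30/17, sR=30/53; mL=-15/53, mR=30/17; mL+mR=1335/901 → advance +1; mR−mL=1845/901 → turn +1·90°
n=2: pose=(-2,-9,N); sL=60/109, sR=12/5; mL=-6/5, mR=60/109; mL+mR=-354/545 → advance -1; mR−mL=954/545 → turn +1·90°
n=3: pose=(-2,-10,W); sL=3/10, sR=15/29; mL=-15/58, mR=3/10; mL+mR=6/145 → advance +1; mR−mL=81/145 → turn +1·90°
n=4: pose=(-3,-10,S); sL=12/25, sR=60/221; mL=-30/221, mR=12/25; mL+mR=1902/5525 → advance +1; mR−mL=3402/5525 → turn +1·90°
n=5: pose=(-3,-11,E); sL=6/5, sR=30/73; mL=-15/73, mR=6/5; mL+mR=363/365 → advance +1; mR−mL=513/365 → turn +1·90°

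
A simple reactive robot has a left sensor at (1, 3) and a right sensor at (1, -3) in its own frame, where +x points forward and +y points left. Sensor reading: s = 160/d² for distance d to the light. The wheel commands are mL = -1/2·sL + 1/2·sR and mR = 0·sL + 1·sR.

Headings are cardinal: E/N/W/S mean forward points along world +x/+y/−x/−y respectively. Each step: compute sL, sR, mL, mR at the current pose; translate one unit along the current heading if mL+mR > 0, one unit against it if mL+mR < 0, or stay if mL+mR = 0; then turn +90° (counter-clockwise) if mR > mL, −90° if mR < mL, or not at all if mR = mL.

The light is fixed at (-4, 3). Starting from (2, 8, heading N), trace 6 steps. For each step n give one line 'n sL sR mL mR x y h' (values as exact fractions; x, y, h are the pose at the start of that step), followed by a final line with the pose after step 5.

n=0: pose=(2,8,N); sL=32/9, sR=160/117; mL=-128/117, mR=160/117; mL+mR=32/117 → advance +1; mR−mL=32/13 → turn +1·90°
n=1: pose=(2,9,W); sL=80/17, sR=80/53; mL=-1440/901, mR=80/53; mL+mR=-80/901 → advance -1; mR−mL=2800/901 → turn +1·90°
n=2: pose=(3,9,S); sL=32/25, sR=160/41; mL=1344/1025, mR=160/41; mL+mR=5344/1025 → advance +1; mR−mL=2656/1025 → turn +1·90°
n=3: pose=(3,8,E); sL=5/4, sR=40/17; mL=75/136, mR=40/17; mL+mR=395/136 → advance +1; mR−mL=245/136 → turn +1·90°
n=4: pose=(4,8,N); sL=160/61, sR=160/157; mL=-7680/9577, mR=160/157; mL+mR=2080/9577 → advance +1; mR−mL=17440/9577 → turn +1·90°
n=5: pose=(4,9,W); sL=80/29, sR=16/13; mL=-288/377, mR=16/13; mL+mR=176/377 → advance +1; mR−mL=752/377 → turn +1·90°

0 32/9 160/117 -128/117 160/117 2 8 N
1 80/17 80/53 -1440/901 80/53 2 9 W
2 32/25 160/41 1344/1025 160/41 3 9 S
3 5/4 40/17 75/136 40/17 3 8 E
4 160/61 160/157 -7680/9577 160/157 4 8 N
5 80/29 16/13 -288/377 16/13 4 9 W
final 3 9 S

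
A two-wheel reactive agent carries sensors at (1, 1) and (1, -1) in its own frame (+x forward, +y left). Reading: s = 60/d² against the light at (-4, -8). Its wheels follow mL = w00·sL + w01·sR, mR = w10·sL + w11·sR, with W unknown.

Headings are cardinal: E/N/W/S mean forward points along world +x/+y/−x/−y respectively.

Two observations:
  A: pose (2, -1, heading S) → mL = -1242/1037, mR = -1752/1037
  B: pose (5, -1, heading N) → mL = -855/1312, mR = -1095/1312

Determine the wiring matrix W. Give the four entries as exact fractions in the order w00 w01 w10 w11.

-1 -1/2 -1 -1

obs A: pose=(2,-1,S) → sL=12/17, sR=60/61, mL=-1242/1037, mR=-1752/1037
obs B: pose=(5,-1,N) → sL=15/32, sR=15/41, mL=-855/1312, mR=-1095/1312
sensor matrix S = [[12/17, 60/61], [15/32, 15/41]]; det S = -68985/340136
solve [mL_A; mL_B] = S·[w00; w01] and [mR_A; mR_B] = S·[w10; w11]:
  w00 = -1, w01 = -1/2, w10 = -1, w11 = -1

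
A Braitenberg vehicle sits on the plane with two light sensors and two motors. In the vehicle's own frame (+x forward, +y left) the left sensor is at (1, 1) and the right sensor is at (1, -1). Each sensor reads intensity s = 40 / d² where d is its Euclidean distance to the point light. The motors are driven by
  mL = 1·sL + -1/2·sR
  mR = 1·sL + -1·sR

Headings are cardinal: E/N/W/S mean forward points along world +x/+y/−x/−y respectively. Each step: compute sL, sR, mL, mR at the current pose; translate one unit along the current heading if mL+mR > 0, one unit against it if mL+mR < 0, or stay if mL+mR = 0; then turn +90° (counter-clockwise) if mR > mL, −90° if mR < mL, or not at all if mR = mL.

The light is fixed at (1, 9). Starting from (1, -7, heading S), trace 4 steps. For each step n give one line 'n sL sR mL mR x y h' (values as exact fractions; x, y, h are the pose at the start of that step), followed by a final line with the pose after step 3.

n=0: pose=(1,-7,S); sL=4/29, sR=4/29; mL=2/29, mR=0; mL+mR=2/29 → advance +1; mR−mL=-2/29 → turn -1·90°
n=1: pose=(1,-8,W); sL=8/65, sR=40/257; mL=756/16705, mR=-544/16705; mL+mR=212/16705 → advance +1; mR−mL=-20/257 → turn -1·90°
n=2: pose=(0,-8,N); sL=2/13, sR=5/32; mL=63/832, mR=-1/416; mL+mR=61/832 → advance +1; mR−mL=-5/64 → turn -1·90°
n=3: pose=(0,-7,E); sL=8/45, sR=40/289; mL=1412/13005, mR=512/13005; mL+mR=1924/13005 → advance +1; mR−mL=-20/289 → turn -1·90°

0 4/29 4/29 2/29 0 1 -7 S
1 8/65 40/257 756/16705 -544/16705 1 -8 W
2 2/13 5/32 63/832 -1/416 0 -8 N
3 8/45 40/289 1412/13005 512/13005 0 -7 E
final 1 -7 S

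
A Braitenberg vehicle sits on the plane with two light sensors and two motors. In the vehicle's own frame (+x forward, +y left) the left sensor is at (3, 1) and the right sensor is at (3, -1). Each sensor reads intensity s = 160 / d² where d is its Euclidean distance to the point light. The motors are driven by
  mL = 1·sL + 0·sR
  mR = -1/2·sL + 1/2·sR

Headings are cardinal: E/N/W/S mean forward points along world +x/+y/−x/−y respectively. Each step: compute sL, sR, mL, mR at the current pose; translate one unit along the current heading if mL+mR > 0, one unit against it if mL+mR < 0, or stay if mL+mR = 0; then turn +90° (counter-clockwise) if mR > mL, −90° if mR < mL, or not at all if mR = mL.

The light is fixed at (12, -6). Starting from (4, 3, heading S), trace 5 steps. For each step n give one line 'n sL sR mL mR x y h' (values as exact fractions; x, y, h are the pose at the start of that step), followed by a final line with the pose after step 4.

n=0: pose=(4,3,S); sL=32/17, sR=160/117; mL=32/17, mR=-512/1989; mL+mR=3232/1989 → advance +1; mR−mL=-4256/1989 → turn -1·90°
n=1: pose=(4,2,W); sL=16/17, sR=80/101; mL=16/17, mR=-128/1717; mL+mR=1488/1717 → advance +1; mR−mL=-1744/1717 → turn -1·90°
n=2: pose=(3,2,N); sL=160/221, sR=32/37; mL=160/221, mR=576/8177; mL+mR=6496/8177 → advance +1; mR−mL=-5344/8177 → turn -1·90°
n=3: pose=(3,3,E); sL=20/17, sR=8/5; mL=20/17, mR=18/85; mL+mR=118/85 → advance +1; mR−mL=-82/85 → turn -1·90°
n=4: pose=(4,3,S); sL=32/17, sR=160/117; mL=32/17, mR=-512/1989; mL+mR=3232/1989 → advance +1; mR−mL=-4256/1989 → turn -1·90°

0 32/17 160/117 32/17 -512/1989 4 3 S
1 16/17 80/101 16/17 -128/1717 4 2 W
2 160/221 32/37 160/221 576/8177 3 2 N
3 20/17 8/5 20/17 18/85 3 3 E
4 32/17 160/117 32/17 -512/1989 4 3 S
final 4 2 W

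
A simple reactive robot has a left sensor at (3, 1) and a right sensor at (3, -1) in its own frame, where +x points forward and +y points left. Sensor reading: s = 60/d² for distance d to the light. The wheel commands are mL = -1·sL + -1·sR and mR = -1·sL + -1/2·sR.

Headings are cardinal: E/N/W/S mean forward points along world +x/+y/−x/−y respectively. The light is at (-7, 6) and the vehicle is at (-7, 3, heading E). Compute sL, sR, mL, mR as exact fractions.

left sensor world pos  = (-4, 4); dL² = 13
right sensor world pos = (-4, 2); dR² = 25
sL = 60/13 = 60/13
sR = 60/25 = 12/5
mL = -1·sL + -1·sR = -456/65
mR = -1·sL + -1/2·sR = -378/65

60/13 12/5 -456/65 -378/65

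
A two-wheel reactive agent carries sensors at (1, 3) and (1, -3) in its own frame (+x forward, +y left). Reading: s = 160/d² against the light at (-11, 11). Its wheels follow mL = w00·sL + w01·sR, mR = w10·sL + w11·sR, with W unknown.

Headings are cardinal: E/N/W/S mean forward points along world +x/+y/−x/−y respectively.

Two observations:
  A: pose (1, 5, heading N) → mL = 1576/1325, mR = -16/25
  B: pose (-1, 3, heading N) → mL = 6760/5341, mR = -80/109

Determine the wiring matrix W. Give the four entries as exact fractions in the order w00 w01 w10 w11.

obs A: pose=(1,5,N) → sL=80/53, sR=16/25, mL=1576/1325, mR=-16/25
obs B: pose=(-1,3,N) → sL=80/49, sR=80/109, mL=6760/5341, mR=-80/109
sensor matrix S = [[80/53, 16/25], [80/49, 80/109]]; det S = 89088/1415365
solve [mL_A; mL_B] = S·[w00; w01] and [mR_A; mR_B] = S·[w10; w11]:
  w00 = 1, w01 = -1/2, w10 = 0, w11 = -1

1 -1/2 0 -1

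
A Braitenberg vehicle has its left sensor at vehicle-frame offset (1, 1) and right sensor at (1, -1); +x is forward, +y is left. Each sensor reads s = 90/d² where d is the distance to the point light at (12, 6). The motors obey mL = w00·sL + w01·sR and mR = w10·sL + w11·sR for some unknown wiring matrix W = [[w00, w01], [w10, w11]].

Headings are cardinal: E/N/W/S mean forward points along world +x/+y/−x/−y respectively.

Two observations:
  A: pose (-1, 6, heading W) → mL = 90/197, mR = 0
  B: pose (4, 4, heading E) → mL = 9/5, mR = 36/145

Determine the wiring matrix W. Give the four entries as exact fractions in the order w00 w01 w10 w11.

1 0 1 -1

obs A: pose=(-1,6,W) → sL=90/197, sR=90/197, mL=90/197, mR=0
obs B: pose=(4,4,E) → sL=9/5, sR=45/29, mL=9/5, mR=36/145
sensor matrix S = [[90/197, 90/197], [9/5, 45/29]]; det S = -648/5713
solve [mL_A; mL_B] = S·[w00; w01] and [mR_A; mR_B] = S·[w10; w11]:
  w00 = 1, w01 = 0, w10 = 1, w11 = -1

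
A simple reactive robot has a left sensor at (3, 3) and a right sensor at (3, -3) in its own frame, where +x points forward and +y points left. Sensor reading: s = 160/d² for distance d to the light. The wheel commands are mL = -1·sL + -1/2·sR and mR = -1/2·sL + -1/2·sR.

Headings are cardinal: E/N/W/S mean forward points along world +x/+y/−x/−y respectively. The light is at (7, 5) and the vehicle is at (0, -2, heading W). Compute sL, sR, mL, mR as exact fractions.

left sensor world pos  = (-3, -5); dL² = 200
right sensor world pos = (-3, 1); dR² = 116
sL = 160/200 = 4/5
sR = 160/116 = 40/29
mL = -1·sL + -1/2·sR = -216/145
mR = -1/2·sL + -1/2·sR = -158/145

4/5 40/29 -216/145 -158/145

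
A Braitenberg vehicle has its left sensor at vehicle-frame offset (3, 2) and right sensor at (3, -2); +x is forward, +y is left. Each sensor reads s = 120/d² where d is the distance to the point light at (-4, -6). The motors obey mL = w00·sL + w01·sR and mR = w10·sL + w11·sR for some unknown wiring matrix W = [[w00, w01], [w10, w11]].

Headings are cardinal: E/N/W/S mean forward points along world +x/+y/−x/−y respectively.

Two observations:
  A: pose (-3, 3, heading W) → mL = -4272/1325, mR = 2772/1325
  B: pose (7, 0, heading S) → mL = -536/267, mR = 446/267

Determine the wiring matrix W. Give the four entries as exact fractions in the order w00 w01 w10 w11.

-1 -1 1/2 1

obs A: pose=(-3,3,W) → sL=120/53, sR=24/25, mL=-4272/1325, mR=2772/1325
obs B: pose=(7,0,S) → sL=60/89, sR=4/3, mL=-536/267, mR=446/267
sensor matrix S = [[120/53, 24/25], [60/89, 4/3]]; det S = 55936/23585
solve [mL_A; mL_B] = S·[w00; w01] and [mR_A; mR_B] = S·[w10; w11]:
  w00 = -1, w01 = -1, w10 = 1/2, w11 = 1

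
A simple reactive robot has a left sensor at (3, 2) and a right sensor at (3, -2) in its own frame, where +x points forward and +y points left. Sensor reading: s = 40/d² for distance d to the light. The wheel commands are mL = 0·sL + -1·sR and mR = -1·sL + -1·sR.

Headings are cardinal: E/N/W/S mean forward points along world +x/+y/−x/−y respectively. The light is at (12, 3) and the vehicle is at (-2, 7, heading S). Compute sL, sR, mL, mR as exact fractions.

8/29 40/257 -40/257 -3216/7453

left sensor world pos  = (0, 4); dL² = 145
right sensor world pos = (-4, 4); dR² = 257
sL = 40/145 = 8/29
sR = 40/257 = 40/257
mL = 0·sL + -1·sR = -40/257
mR = -1·sL + -1·sR = -3216/7453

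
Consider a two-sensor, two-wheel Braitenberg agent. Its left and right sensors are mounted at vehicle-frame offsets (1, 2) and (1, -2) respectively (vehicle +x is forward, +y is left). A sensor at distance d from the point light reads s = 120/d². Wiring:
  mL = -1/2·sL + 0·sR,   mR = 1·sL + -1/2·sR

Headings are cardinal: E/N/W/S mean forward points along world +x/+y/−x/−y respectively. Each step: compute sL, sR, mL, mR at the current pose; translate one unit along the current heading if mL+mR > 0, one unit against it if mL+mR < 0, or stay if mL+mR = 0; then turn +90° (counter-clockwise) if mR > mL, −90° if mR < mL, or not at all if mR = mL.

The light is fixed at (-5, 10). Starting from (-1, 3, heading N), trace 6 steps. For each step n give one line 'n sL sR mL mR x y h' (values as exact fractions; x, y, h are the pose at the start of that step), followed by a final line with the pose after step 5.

n=0: pose=(-1,3,N); sL=3, sR=5/3; mL=-3/2, mR=13/6; mL+mR=2/3 → advance +1; mR−mL=11/3 → turn +1·90°
n=1: pose=(-1,4,W); sL=120/73, sR=24/5; mL=-60/73, mR=-276/365; mL+mR=-576/365 → advance -1; mR−mL=24/365 → turn +1·90°
n=2: pose=(0,4,S); sL=60/49, sR=60/29; mL=-30/49, mR=270/1421; mL+mR=-600/1421 → advance -1; mR−mL=1140/1421 → turn +1·90°
n=3: pose=(0,5,E); sL=8/3, sR=24/17; mL=-4/3, mR=100/51; mL+mR=32/51 → advance +1; mR−mL=56/17 → turn +1·90°
n=4: pose=(1,5,N); sL=15/4, sR=3/2; mL=-15/8, mR=3; mL+mR=9/8 → advance +1; mR−mL=39/8 → turn +1·90°
n=5: pose=(1,6,W); sL=120/61, sR=120/29; mL=-60/61, mR=-180/1769; mL+mR=-1920/1769 → advance -1; mR−mL=1560/1769 → turn +1·90°

0 3 5/3 -3/2 13/6 -1 3 N
1 120/73 24/5 -60/73 -276/365 -1 4 W
2 60/49 60/29 -30/49 270/1421 0 4 S
3 8/3 24/17 -4/3 100/51 0 5 E
4 15/4 3/2 -15/8 3 1 5 N
5 120/61 120/29 -60/61 -180/1769 1 6 W
final 2 6 S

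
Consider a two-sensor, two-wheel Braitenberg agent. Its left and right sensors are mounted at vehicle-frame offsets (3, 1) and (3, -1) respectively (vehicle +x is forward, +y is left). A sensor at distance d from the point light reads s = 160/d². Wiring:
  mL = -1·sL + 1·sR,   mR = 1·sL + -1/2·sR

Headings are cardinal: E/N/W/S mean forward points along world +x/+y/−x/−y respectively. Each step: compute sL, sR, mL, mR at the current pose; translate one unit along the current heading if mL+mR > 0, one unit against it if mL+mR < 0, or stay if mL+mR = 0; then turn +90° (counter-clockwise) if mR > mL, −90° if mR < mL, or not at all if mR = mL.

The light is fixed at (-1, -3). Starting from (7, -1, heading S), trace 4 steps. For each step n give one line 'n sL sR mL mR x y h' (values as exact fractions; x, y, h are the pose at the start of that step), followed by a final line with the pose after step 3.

n=0: pose=(7,-1,S); sL=80/41, sR=16/5; mL=256/205, mR=72/205; mL+mR=8/5 → advance +1; mR−mL=-184/205 → turn -1·90°
n=1: pose=(7,-2,W); sL=32/5, sR=160/29; mL=-128/145, mR=528/145; mL+mR=80/29 → advance +1; mR−mL=656/145 → turn +1·90°
n=2: pose=(6,-2,S); sL=40/17, sR=4; mL=28/17, mR=6/17; mL+mR=2 → advance +1; mR−mL=-22/17 → turn -1·90°
n=3: pose=(6,-3,W); sL=160/17, sR=160/17; mL=0, mR=80/17; mL+mR=80/17 → advance +1; mR−mL=80/17 → turn +1·90°

0 80/41 16/5 256/205 72/205 7 -1 S
1 32/5 160/29 -128/145 528/145 7 -2 W
2 40/17 4 28/17 6/17 6 -2 S
3 160/17 160/17 0 80/17 6 -3 W
final 5 -3 S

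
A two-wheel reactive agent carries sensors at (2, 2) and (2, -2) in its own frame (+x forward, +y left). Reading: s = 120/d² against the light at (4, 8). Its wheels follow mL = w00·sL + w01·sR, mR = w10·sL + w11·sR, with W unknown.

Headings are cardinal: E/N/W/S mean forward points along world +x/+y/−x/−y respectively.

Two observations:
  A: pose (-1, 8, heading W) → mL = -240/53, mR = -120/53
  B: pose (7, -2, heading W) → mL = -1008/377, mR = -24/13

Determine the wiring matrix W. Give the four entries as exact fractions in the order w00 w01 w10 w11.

obs A: pose=(-1,8,W) → sL=120/53, sR=120/53, mL=-240/53, mR=-120/53
obs B: pose=(7,-2,W) → sL=24/29, sR=24/13, mL=-1008/377, mR=-24/13
sensor matrix S = [[120/53, 120/53], [24/29, 24/13]]; det S = 46080/19981
solve [mL_A; mL_B] = S·[w00; w01] and [mR_A; mR_B] = S·[w10; w11]:
  w00 = -1, w01 = -1, w10 = 0, w11 = -1

-1 -1 0 -1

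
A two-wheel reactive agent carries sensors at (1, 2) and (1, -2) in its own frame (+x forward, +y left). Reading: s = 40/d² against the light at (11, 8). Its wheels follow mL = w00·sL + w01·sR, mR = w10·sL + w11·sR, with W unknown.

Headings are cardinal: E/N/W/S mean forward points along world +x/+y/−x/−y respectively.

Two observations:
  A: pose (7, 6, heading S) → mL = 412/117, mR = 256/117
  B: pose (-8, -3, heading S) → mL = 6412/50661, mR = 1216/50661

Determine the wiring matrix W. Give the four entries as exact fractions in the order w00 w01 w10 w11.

obs A: pose=(7,6,S) → sL=40/13, sR=8/9, mL=412/117, mR=256/117
obs B: pose=(-8,-3,S) → sL=40/433, sR=8/117, mL=6412/50661, mR=1216/50661
sensor matrix S = [[40/13, 8/9], [40/433, 8/117]]; det S = 28160/219531
solve [mL_A; mL_B] = S·[w00; w01] and [mR_A; mR_B] = S·[w10; w11]:
  w00 = 1, w01 = 1/2, w10 = 1, w11 = -1

1 1/2 1 -1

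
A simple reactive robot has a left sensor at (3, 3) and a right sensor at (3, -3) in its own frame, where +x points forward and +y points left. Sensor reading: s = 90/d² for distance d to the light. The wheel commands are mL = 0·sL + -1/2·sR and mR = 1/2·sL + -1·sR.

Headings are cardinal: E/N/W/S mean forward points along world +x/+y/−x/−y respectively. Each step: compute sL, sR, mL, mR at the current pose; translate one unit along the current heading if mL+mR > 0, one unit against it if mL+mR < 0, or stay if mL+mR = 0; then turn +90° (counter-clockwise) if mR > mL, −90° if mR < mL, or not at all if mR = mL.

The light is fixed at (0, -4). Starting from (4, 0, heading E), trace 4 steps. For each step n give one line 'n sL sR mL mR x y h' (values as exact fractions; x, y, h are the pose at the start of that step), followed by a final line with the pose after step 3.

0 45/49 9/5 -9/10 -657/490 4 0 E
1 90/37 90 -45 -3285/37 3 0 S
2 45/2 45/32 -45/64 315/32 3 1 W
3 90/29 18 -9 -477/29 2 1 S
final 2 2 W

n=0: pose=(4,0,E); sL=45/49, sR=9/5; mL=-9/10, mR=-657/490; mL+mR=-549/245 → advance -1; mR−mL=-108/245 → turn -1·90°
n=1: pose=(3,0,S); sL=90/37, sR=90; mL=-45, mR=-3285/37; mL+mR=-4950/37 → advance -1; mR−mL=-1620/37 → turn -1·90°
n=2: pose=(3,1,W); sL=45/2, sR=45/32; mL=-45/64, mR=315/32; mL+mR=585/64 → advance +1; mR−mL=675/64 → turn +1·90°
n=3: pose=(2,1,S); sL=90/29, sR=18; mL=-9, mR=-477/29; mL+mR=-738/29 → advance -1; mR−mL=-216/29 → turn -1·90°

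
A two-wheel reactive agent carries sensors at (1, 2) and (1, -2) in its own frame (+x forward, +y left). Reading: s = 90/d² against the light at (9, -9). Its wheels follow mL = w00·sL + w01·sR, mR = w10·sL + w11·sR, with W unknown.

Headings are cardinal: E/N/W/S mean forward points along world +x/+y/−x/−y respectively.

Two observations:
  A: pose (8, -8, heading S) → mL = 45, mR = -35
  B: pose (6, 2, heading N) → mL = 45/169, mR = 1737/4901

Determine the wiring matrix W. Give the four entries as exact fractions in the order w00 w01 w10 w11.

obs A: pose=(8,-8,S) → sL=90, sR=10, mL=45, mR=-35
obs B: pose=(6,2,N) → sL=90/169, sR=18/29, mL=45/169, mR=1737/4901
sensor matrix S = [[90, 10], [90/169, 18/29]]; det S = 247680/4901
solve [mL_A; mL_B] = S·[w00; w01] and [mR_A; mR_B] = S·[w10; w11]:
  w00 = 1/2, w01 = 0, w10 = -1/2, w11 = 1

1/2 0 -1/2 1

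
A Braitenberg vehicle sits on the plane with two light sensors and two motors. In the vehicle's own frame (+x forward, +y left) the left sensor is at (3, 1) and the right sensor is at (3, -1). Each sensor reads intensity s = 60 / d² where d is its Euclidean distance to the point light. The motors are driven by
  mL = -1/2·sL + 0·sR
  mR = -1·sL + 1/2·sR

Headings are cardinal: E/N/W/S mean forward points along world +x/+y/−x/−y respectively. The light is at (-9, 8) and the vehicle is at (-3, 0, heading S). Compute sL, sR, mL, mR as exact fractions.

left sensor world pos  = (-2, -3); dL² = 170
right sensor world pos = (-4, -3); dR² = 146
sL = 60/170 = 6/17
sR = 60/146 = 30/73
mL = -1/2·sL + 0·sR = -3/17
mR = -1·sL + 1/2·sR = -183/1241

6/17 30/73 -3/17 -183/1241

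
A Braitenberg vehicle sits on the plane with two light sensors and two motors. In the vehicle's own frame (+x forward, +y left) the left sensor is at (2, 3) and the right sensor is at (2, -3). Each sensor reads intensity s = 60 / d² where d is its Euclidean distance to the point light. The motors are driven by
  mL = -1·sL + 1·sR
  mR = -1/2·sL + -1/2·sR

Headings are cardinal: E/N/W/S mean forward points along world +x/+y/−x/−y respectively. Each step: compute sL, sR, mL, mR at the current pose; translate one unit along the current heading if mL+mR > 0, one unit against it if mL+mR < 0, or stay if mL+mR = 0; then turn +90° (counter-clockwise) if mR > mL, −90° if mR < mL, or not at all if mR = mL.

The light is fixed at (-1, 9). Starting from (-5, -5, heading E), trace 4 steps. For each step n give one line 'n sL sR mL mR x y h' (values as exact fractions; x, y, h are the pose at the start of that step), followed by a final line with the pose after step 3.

0 12/25 60/293 -2016/7325 -2508/7325 -5 -5 E
1 3/13 3/16 -9/208 -87/416 -6 -5 S
2 12/61 60/149 1872/9089 -2724/9089 -6 -4 W
3 6/17 30/61 144/1037 -438/1037 -5 -4 N
final -5 -5 E

n=0: pose=(-5,-5,E); sL=12/25, sR=60/293; mL=-2016/7325, mR=-2508/7325; mL+mR=-4524/7325 → advance -1; mR−mL=-492/7325 → turn -1·90°
n=1: pose=(-6,-5,S); sL=3/13, sR=3/16; mL=-9/208, mR=-87/416; mL+mR=-105/416 → advance -1; mR−mL=-69/416 → turn -1·90°
n=2: pose=(-6,-4,W); sL=12/61, sR=60/149; mL=1872/9089, mR=-2724/9089; mL+mR=-852/9089 → advance -1; mR−mL=-4596/9089 → turn -1·90°
n=3: pose=(-5,-4,N); sL=6/17, sR=30/61; mL=144/1037, mR=-438/1037; mL+mR=-294/1037 → advance -1; mR−mL=-582/1037 → turn -1·90°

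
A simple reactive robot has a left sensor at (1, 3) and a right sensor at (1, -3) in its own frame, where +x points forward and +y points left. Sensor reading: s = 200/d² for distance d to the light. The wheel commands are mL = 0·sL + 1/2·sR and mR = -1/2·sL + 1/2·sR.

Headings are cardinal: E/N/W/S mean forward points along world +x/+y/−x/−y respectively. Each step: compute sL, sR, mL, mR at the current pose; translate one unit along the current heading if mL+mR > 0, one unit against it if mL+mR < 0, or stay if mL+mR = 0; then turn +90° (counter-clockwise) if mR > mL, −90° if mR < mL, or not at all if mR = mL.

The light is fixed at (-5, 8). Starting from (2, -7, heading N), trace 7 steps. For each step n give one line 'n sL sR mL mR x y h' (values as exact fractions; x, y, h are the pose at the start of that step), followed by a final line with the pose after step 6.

n=0: pose=(2,-7,N); sL=50/53, sR=25/37; mL=25/74, mR=-525/3922; mL+mR=400/1961 → advance +1; mR−mL=-25/53 → turn -1·90°
n=1: pose=(2,-6,E); sL=40/37, sR=200/353; mL=100/353, mR=-3360/13061; mL+mR=340/13061 → advance +1; mR−mL=-20/37 → turn -1·90°
n=2: pose=(3,-6,S); sL=100/173, sR=4/5; mL=2/5, mR=96/865; mL+mR=442/865 → advance +1; mR−mL=-50/173 → turn -1·90°
n=3: pose=(3,-7,W); sL=200/373, sR=200/193; mL=100/193, mR=18000/71989; mL+mR=55300/71989 → advance +1; mR−mL=-100/373 → turn -1·90°
n=4: pose=(2,-7,N); sL=50/53, sR=25/37; mL=25/74, mR=-525/3922; mL+mR=400/1961 → advance +1; mR−mL=-25/53 → turn -1·90°
n=5: pose=(2,-6,E); sL=40/37, sR=200/353; mL=100/353, mR=-3360/13061; mL+mR=340/13061 → advance +1; mR−mL=-20/37 → turn -1·90°
n=6: pose=(3,-6,S); sL=100/173, sR=4/5; mL=2/5, mR=96/865; mL+mR=442/865 → advance +1; mR−mL=-50/173 → turn -1·90°

0 50/53 25/37 25/74 -525/3922 2 -7 N
1 40/37 200/353 100/353 -3360/13061 2 -6 E
2 100/173 4/5 2/5 96/865 3 -6 S
3 200/373 200/193 100/193 18000/71989 3 -7 W
4 50/53 25/37 25/74 -525/3922 2 -7 N
5 40/37 200/353 100/353 -3360/13061 2 -6 E
6 100/173 4/5 2/5 96/865 3 -6 S
final 3 -7 W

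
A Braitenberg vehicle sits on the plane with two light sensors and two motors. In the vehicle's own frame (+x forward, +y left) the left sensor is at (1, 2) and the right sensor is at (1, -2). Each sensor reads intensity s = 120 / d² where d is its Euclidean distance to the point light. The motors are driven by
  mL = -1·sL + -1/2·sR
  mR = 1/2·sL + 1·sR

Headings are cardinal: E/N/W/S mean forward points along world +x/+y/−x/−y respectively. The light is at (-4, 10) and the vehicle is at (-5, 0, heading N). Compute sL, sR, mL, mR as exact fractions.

4/3 60/41 -254/123 262/123

left sensor world pos  = (-7, 1); dL² = 90
right sensor world pos = (-3, 1); dR² = 82
sL = 120/90 = 4/3
sR = 120/82 = 60/41
mL = -1·sL + -1/2·sR = -254/123
mR = 1/2·sL + 1·sR = 262/123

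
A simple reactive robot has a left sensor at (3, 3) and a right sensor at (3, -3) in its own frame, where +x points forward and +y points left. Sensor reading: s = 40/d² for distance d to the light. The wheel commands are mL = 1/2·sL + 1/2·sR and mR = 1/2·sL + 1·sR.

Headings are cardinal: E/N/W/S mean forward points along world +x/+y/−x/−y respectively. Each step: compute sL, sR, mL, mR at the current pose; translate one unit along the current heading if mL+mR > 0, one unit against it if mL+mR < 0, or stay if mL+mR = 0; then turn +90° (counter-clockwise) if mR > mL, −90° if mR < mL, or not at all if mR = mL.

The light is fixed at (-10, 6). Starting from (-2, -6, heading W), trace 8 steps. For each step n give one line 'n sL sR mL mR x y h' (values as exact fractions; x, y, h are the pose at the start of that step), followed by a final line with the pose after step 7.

n=0: pose=(-2,-6,W); sL=4/25, sR=20/53; mL=356/1325, mR=606/1325; mL+mR=962/1325 → advance +1; mR−mL=10/53 → turn +1·90°
n=1: pose=(-3,-6,S); sL=8/65, sR=40/241; mL=2264/15665, mR=3564/15665; mL+mR=5828/15665 → advance +1; mR−mL=20/241 → turn +1·90°
n=2: pose=(-3,-7,E); sL=1/5, sR=10/89; mL=139/890, mR=189/890; mL+mR=164/445 → advance +1; mR−mL=5/89 → turn +1·90°
n=3: pose=(-2,-7,N); sL=8/25, sR=40/221; mL=1384/5525, mR=1884/5525; mL+mR=3268/5525 → advance +1; mR−mL=20/221 → turn +1·90°
n=4: pose=(-2,-6,W); sL=4/25, sR=20/53; mL=356/1325, mR=606/1325; mL+mR=962/1325 → advance +1; mR−mL=10/53 → turn +1·90°
n=5: pose=(-3,-6,S); sL=8/65, sR=40/241; mL=2264/15665, mR=3564/15665; mL+mR=5828/15665 → advance +1; mR−mL=20/241 → turn +1·90°
n=6: pose=(-3,-7,E); sL=1/5, sR=10/89; mL=139/890, mR=189/890; mL+mR=164/445 → advance +1; mR−mL=5/89 → turn +1·90°
n=7: pose=(-2,-7,N); sL=8/25, sR=40/221; mL=1384/5525, mR=1884/5525; mL+mR=3268/5525 → advance +1; mR−mL=20/221 → turn +1·90°

0 4/25 20/53 356/1325 606/1325 -2 -6 W
1 8/65 40/241 2264/15665 3564/15665 -3 -6 S
2 1/5 10/89 139/890 189/890 -3 -7 E
3 8/25 40/221 1384/5525 1884/5525 -2 -7 N
4 4/25 20/53 356/1325 606/1325 -2 -6 W
5 8/65 40/241 2264/15665 3564/15665 -3 -6 S
6 1/5 10/89 139/890 189/890 -3 -7 E
7 8/25 40/221 1384/5525 1884/5525 -2 -7 N
final -2 -6 W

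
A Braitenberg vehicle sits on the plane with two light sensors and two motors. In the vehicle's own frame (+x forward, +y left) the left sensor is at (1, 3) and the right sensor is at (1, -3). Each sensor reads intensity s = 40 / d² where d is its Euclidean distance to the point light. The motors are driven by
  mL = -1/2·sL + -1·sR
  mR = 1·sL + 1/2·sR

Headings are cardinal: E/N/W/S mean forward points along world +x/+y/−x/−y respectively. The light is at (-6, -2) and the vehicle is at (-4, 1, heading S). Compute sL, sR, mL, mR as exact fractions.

left sensor world pos  = (-1, 0); dL² = 29
right sensor world pos = (-7, 0); dR² = 5
sL = 40/29 = 40/29
sR = 40/5 = 8
mL = -1/2·sL + -1·sR = -252/29
mR = 1·sL + 1/2·sR = 156/29

40/29 8 -252/29 156/29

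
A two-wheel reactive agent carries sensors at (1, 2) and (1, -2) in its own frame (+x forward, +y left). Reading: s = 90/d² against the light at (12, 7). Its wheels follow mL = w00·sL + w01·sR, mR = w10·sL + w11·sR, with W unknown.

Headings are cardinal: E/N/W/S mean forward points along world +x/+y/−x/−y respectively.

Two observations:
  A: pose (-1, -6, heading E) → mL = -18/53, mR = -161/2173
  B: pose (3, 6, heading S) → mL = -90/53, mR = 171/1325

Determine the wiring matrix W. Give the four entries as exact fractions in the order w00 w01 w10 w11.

obs A: pose=(-1,-6,E) → sL=18/53, sR=10/41, mL=-18/53, mR=-161/2173
obs B: pose=(3,6,S) → sL=90/53, sR=18/25, mL=-90/53, mR=171/1325
sensor matrix S = [[18/53, 10/41], [90/53, 18/25]]; det S = -9216/54325
solve [mL_A; mL_B] = S·[w00; w01] and [mR_A; mR_B] = S·[w10; w11]:
  w00 = -1, w01 = 0, w10 = 1/2, w11 = -1

-1 0 1/2 -1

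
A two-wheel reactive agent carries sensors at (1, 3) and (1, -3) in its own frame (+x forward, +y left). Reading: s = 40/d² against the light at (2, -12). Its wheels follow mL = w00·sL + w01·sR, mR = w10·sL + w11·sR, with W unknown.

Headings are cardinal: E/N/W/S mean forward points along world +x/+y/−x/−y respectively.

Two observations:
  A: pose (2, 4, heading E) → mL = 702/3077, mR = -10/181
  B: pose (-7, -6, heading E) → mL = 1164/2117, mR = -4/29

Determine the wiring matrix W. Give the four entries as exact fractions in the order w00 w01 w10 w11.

obs A: pose=(2,4,E) → sL=20/181, sR=4/17, mL=702/3077, mR=-10/181
obs B: pose=(-7,-6,E) → sL=8/29, sR=40/73, mL=1164/2117, mR=-4/29
sensor matrix S = [[20/181, 4/17], [8/29, 40/73]]; det S = -28416/6514009
solve [mL_A; mL_B] = S·[w00; w01] and [mR_A; mR_B] = S·[w10; w11]:
  w00 = 1, w01 = 1/2, w10 = -1/2, w11 = 0

1 1/2 -1/2 0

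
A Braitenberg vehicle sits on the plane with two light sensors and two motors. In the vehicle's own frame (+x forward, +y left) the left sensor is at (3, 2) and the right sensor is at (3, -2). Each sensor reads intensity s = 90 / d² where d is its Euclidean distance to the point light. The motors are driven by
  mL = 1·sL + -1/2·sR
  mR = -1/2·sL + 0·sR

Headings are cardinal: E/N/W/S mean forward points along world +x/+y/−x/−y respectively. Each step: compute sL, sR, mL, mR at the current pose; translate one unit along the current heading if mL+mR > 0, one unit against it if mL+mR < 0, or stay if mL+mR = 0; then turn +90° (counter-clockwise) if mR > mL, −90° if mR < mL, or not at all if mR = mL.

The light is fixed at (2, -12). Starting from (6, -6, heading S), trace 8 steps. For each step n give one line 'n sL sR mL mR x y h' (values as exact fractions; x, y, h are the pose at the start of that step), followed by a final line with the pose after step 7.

0 2 90/13 -19/13 -1 6 -6 S
1 9/13 45/37 81/962 -9/26 6 -5 E
2 90/41 90/17 -315/697 -45/41 5 -5 S
3 5/2 9/10 41/20 -5/4 5 -4 W
4 90/121 90/137 6885/16577 -45/121 4 -4 N
5 45/73 45/37 45/5402 -45/146 4 -3 E
6 2 90/37 29/37 -1 3 -3 S
7 45/34 45/74 2565/2516 -45/68 3 -2 W
final 2 -2 N

n=0: pose=(6,-6,S); sL=2, sR=90/13; mL=-19/13, mR=-1; mL+mR=-32/13 → advance -1; mR−mL=6/13 → turn +1·90°
n=1: pose=(6,-5,E); sL=9/13, sR=45/37; mL=81/962, mR=-9/26; mL+mR=-126/481 → advance -1; mR−mL=-207/481 → turn -1·90°
n=2: pose=(5,-5,S); sL=90/41, sR=90/17; mL=-315/697, mR=-45/41; mL+mR=-1080/697 → advance -1; mR−mL=-450/697 → turn -1·90°
n=3: pose=(5,-4,W); sL=5/2, sR=9/10; mL=41/20, mR=-5/4; mL+mR=4/5 → advance +1; mR−mL=-33/10 → turn -1·90°
n=4: pose=(4,-4,N); sL=90/121, sR=90/137; mL=6885/16577, mR=-45/121; mL+mR=720/16577 → advance +1; mR−mL=-13050/16577 → turn -1·90°
n=5: pose=(4,-3,E); sL=45/73, sR=45/37; mL=45/5402, mR=-45/146; mL+mR=-810/2701 → advance -1; mR−mL=-855/2701 → turn -1·90°
n=6: pose=(3,-3,S); sL=2, sR=90/37; mL=29/37, mR=-1; mL+mR=-8/37 → advance -1; mR−mL=-66/37 → turn -1·90°
n=7: pose=(3,-2,W); sL=45/34, sR=45/74; mL=2565/2516, mR=-45/68; mL+mR=225/629 → advance +1; mR−mL=-2115/1258 → turn -1·90°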